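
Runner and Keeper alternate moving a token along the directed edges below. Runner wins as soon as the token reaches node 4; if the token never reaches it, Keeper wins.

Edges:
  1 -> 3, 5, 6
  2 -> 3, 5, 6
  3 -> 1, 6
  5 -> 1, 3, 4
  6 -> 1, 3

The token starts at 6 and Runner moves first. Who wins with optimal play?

Track states (vertex, player-to-move).
A0 = {(4,Runner), (4,Keeper)}
A1: add {(5,Runner)}.
A2 = A1; e.g. (1,Runner) stays out. (6,Runner) never enters ⇒ Keeper avoids the target.

Keeper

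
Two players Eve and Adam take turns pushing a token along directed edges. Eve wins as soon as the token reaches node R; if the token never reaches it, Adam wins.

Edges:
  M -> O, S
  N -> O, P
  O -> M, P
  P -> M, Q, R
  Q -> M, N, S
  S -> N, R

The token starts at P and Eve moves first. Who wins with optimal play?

Track states (vertex, player-to-move).
A0 = {(R,Eve), (R,Adam)}
A1: add {(P,Eve), (S,Eve)}.
(P,Eve) ∈ A1 ⇒ Eve forces the target.

Eve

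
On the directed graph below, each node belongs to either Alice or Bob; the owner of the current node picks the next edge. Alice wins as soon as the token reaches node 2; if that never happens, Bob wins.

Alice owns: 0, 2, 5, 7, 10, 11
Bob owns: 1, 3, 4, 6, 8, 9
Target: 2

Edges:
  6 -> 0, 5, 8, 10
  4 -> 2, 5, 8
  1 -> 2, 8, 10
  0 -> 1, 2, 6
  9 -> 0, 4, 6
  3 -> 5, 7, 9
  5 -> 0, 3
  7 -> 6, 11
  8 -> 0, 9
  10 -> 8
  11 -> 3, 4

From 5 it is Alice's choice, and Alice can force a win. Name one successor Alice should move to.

0

A0 = {2}
A1: add {0} — 0 (Alice) has 0→2.
A2: add {5} — 5 (Alice) has 5→0.
A3 = A2; e.g. 1 (Bob) can still go to 8. Fixed point.
From 5, successor 0 is in the attractor (rank 1); the other successor 3 is not.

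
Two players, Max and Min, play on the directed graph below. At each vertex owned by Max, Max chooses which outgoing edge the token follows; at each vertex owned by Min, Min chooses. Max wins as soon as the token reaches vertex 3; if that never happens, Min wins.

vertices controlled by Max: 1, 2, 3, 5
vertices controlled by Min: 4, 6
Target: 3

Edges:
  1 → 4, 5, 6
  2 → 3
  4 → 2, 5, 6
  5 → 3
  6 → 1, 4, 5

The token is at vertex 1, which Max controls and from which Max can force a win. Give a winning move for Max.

5

A0 = {3}
A1: add {2, 5} — 2 (Max) has 2→3; 5 (Max) has 5→3.
A2: add {1} — 1 (Max) has 1→5.
A3 = A2; e.g. 4 (Min) can still go to 6. Fixed point.
From 1, successor 5 is in the attractor (rank 1); the other successors 4, 6 are not.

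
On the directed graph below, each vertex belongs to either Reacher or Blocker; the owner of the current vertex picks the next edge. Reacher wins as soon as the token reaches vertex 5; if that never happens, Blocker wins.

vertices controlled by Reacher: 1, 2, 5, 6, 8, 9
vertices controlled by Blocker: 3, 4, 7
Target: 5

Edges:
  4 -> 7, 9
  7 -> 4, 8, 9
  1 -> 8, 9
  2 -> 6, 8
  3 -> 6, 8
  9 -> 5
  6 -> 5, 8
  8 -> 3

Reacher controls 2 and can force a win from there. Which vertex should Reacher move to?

6

A0 = {5}
A1: add {6, 9} — 6 (Reacher) has 6→5; 9 (Reacher) has 9→5.
A2: add {1, 2} — 1 (Reacher) has 1→9; 2 (Reacher) has 2→6.
A3 = A2; e.g. 3 (Blocker) can still go to 8. Fixed point.
From 2, successor 6 is in the attractor (rank 1); the other successor 8 is not.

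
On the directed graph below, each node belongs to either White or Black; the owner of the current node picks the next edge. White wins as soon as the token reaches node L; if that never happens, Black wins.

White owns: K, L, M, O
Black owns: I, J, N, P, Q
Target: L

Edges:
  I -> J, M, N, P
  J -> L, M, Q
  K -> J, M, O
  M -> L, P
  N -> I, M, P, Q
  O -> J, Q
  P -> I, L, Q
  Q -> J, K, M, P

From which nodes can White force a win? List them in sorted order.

A0 = {L}
A1: add {M} — M (White) has M→L.
A2: add {K} — K (White) has K→M.
A3 = A2; e.g. I (Black) can still go to J. Fixed point.
White's winning region = {K, L, M}.

K, L, M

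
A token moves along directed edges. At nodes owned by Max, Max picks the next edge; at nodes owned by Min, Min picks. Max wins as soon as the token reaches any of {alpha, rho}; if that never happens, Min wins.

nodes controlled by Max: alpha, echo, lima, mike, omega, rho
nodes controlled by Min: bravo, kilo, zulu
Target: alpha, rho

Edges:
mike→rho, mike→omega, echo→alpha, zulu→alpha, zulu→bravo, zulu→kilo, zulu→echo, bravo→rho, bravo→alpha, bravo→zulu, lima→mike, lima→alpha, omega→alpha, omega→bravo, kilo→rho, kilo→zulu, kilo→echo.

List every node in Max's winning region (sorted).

alpha, echo, lima, mike, omega, rho

A0 = {alpha, rho}
A1: add {echo, lima, mike, omega} — mike (Max) has mike→rho; omega (Max) has omega→alpha; echo (Max) has echo→alpha; lima (Max) has lima→alpha.
A2 = A1; e.g. zulu (Min) can still go to bravo. Fixed point.
Max's winning region = {alpha, echo, lima, mike, omega, rho}.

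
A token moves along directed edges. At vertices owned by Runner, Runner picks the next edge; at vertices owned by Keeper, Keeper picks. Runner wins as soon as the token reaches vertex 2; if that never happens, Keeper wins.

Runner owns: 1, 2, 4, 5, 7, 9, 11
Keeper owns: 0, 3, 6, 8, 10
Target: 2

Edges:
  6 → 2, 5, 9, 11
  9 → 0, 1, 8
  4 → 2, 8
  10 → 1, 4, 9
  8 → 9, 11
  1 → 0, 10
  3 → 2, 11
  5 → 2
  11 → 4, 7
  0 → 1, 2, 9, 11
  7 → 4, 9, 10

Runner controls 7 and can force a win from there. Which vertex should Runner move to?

A0 = {2}
A1: add {4, 5} — 4 (Runner) has 4→2; 5 (Runner) has 5→2.
A2: add {7, 11} — 7 (Runner) has 7→4; 11 (Runner) has 11→4.
A3: add {3} — 3 (Keeper): all of {2, 11} already in.
A4 = A3; e.g. 0 (Keeper) can still go to 1. Fixed point.
From 7, successor 4 is in the attractor (rank 1); the other successors 9, 10 are not.

4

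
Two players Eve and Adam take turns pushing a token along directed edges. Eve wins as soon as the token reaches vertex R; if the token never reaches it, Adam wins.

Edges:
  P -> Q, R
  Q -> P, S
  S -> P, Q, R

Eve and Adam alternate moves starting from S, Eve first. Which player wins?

Track states (vertex, player-to-move).
A0 = {(R,Eve), (R,Adam)}
A1: add {(P,Eve), (S,Eve)}.
(S,Eve) ∈ A1 ⇒ Eve forces the target.

Eve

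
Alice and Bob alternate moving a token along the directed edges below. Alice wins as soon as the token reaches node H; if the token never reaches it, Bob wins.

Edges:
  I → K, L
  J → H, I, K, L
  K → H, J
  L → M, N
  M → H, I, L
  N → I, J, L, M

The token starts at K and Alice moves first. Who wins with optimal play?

Alice

Track states (vertex, player-to-move).
A0 = {(H,Alice), (H,Bob)}
A1: add {(J,Alice), (K,Alice), (M,Alice)}.
(K,Alice) ∈ A1 ⇒ Alice forces the target.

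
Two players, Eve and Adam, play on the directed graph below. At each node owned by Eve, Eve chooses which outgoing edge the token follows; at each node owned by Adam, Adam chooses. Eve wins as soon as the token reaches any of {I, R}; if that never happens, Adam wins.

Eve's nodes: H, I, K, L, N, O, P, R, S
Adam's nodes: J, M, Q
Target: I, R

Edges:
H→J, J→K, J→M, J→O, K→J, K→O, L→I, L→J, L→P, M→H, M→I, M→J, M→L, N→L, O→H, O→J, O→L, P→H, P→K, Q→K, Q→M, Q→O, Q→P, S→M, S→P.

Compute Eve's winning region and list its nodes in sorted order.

A0 = {I, R}
A1: add {L} — L (Eve) has L→I.
A2: add {N, O} — N (Eve) has N→L; O (Eve) has O→L.
A3: add {K} — K (Eve) has K→O.
A4: add {P} — P (Eve) has P→K.
A5: add {S} — S (Eve) has S→P.
A6 = A5; e.g. H (Eve) has no edge into A5. Fixed point.
Eve's winning region = {I, K, L, N, O, P, R, S}.

I, K, L, N, O, P, R, S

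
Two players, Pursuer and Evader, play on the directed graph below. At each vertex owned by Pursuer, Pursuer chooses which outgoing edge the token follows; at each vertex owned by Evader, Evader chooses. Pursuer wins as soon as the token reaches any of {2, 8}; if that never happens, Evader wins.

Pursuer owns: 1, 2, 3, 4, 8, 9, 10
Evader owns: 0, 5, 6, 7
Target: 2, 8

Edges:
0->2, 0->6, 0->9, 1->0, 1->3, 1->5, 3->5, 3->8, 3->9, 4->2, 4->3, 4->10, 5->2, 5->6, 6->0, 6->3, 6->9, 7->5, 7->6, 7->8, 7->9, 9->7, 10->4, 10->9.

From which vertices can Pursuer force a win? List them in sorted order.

A0 = {2, 8}
A1: add {3, 4} — 3 (Pursuer) has 3→8; 4 (Pursuer) has 4→2.
A2: add {1, 10} — 1 (Pursuer) has 1→3; 10 (Pursuer) has 10→4.
A3 = A2; e.g. 0 (Evader) can still go to 6. Fixed point.
Pursuer's winning region = {1, 2, 3, 4, 8, 10}.

1, 2, 3, 4, 8, 10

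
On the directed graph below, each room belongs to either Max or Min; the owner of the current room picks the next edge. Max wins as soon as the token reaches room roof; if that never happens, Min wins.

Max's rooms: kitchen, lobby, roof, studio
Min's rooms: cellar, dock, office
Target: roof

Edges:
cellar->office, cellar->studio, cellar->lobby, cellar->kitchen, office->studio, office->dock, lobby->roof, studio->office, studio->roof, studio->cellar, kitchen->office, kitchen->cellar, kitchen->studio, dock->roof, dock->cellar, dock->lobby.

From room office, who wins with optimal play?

Min

A0 = {roof}
A1: add {lobby, studio} — studio (Max) has studio→roof; lobby (Max) has lobby→roof.
A2: add {kitchen} — kitchen (Max) has kitchen→studio.
A3 = A2; e.g. office (Min) can still go to dock. Fixed point.
office never enters the attractor, so Min can avoid the target forever.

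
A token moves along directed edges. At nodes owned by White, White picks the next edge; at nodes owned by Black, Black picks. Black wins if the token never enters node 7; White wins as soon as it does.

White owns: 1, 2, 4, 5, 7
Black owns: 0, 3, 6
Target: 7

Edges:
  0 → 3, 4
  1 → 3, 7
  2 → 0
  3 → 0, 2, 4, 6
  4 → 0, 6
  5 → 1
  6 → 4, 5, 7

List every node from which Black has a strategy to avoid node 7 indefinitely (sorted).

0, 2, 3, 4, 6

A0 = {7}
A1: add {1} — 1 (White) has 1→7.
A2: add {5} — 5 (White) has 5→1.
A3 = A2; e.g. 0 (Black) can still go to 3. Fixed point.
White's attractor = {1, 5, 7}; Black avoids the target exactly from the complement.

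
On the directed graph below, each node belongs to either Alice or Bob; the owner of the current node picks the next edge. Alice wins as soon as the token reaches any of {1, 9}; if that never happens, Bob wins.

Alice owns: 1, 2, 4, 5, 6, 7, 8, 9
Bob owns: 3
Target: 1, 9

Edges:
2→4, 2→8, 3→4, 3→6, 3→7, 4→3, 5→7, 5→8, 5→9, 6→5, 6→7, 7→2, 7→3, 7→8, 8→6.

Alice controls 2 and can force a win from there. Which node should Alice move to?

8

A0 = {1, 9}
A1: add {5} — 5 (Alice) has 5→9.
A2: add {6} — 6 (Alice) has 6→5.
A3: add {8} — 8 (Alice) has 8→6.
A4: add {2, 7} — 2 (Alice) has 2→8; 7 (Alice) has 7→8.
A5 = A4; e.g. 3 (Bob) can still go to 4. Fixed point.
From 2, successor 8 is in the attractor (rank 3); the other successor 4 is not.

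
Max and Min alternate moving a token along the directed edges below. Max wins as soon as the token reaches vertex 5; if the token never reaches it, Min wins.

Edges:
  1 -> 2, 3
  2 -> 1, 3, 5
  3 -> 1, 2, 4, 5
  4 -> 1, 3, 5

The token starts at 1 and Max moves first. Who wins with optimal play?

Min

Track states (vertex, player-to-move).
A0 = {(5,Max), (5,Min)}
A1: add {(2,Max), (3,Max), (4,Max)}.
A2: add {(1,Min)}.
A3 = A2; e.g. (1,Max) stays out. (1,Max) never enters ⇒ Min avoids the target.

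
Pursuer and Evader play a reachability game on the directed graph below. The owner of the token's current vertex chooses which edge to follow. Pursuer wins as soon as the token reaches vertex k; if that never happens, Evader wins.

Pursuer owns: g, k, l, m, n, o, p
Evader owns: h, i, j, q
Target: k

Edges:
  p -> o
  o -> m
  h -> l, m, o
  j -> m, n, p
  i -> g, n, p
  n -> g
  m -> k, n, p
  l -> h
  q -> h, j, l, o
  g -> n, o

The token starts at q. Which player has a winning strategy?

Evader

A0 = {k}
A1: add {m} — m (Pursuer) has m→k.
A2: add {o} — o (Pursuer) has o→m.
A3: add {g, p} — g (Pursuer) has g→o; p (Pursuer) has p→o.
A4: add {n} — n (Pursuer) has n→g.
A5: add {i, j} — i (Evader): all of {g, n, p} already in; j (Evader): all of {m, n, p} already in.
A6 = A5; e.g. h (Evader) can still go to l. Fixed point.
q never enters the attractor, so Evader can avoid the target forever.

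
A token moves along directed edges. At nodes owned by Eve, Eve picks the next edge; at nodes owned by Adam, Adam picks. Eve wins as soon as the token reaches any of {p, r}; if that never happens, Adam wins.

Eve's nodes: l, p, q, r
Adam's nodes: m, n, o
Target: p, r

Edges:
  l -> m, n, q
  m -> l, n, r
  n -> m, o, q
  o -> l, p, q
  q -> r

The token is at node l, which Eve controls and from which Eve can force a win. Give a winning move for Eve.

q

A0 = {p, r}
A1: add {q} — q (Eve) has q→r.
A2: add {l} — l (Eve) has l→q.
A3: add {o} — o (Adam): all of {l, p, q} already in.
A4 = A3; e.g. m (Adam) can still go to n. Fixed point.
From l, successor q is in the attractor (rank 1); the other successors m, n are not.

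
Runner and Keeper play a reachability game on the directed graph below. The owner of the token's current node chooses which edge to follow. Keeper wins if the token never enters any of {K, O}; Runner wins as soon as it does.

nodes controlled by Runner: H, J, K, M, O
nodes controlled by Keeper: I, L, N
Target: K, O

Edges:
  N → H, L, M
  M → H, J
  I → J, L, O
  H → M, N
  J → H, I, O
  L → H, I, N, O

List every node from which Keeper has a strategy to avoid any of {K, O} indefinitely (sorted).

A0 = {K, O}
A1: add {J} — J (Runner) has J→O.
A2: add {M} — M (Runner) has M→J.
A3: add {H} — H (Runner) has H→M.
A4 = A3; e.g. I (Keeper) can still go to L. Fixed point.
Runner's attractor = {H, J, K, M, O}; Keeper avoids the target exactly from the complement.

I, L, N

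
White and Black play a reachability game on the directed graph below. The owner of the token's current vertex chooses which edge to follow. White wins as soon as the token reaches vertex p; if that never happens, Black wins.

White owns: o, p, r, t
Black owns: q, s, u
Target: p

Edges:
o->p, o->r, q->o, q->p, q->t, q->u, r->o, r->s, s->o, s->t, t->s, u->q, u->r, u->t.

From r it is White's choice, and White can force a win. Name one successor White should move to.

A0 = {p}
A1: add {o} — o (White) has o→p.
A2: add {r} — r (White) has r→o.
A3 = A2; e.g. q (Black) can still go to t. Fixed point.
From r, successor o is in the attractor (rank 1); the other successor s is not.

o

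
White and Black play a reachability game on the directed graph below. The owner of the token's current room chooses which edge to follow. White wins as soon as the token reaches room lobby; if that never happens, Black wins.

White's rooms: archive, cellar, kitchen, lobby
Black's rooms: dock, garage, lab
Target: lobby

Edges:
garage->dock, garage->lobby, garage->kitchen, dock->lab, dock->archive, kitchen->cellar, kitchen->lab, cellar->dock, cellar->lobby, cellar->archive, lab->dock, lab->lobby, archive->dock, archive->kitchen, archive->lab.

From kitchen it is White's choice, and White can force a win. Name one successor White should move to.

cellar

A0 = {lobby}
A1: add {cellar} — cellar (White) has cellar→lobby.
A2: add {kitchen} — kitchen (White) has kitchen→cellar.
A3: add {archive} — archive (White) has archive→kitchen.
A4 = A3; e.g. garage (Black) can still go to dock. Fixed point.
From kitchen, successor cellar is in the attractor (rank 1); the other successor lab is not.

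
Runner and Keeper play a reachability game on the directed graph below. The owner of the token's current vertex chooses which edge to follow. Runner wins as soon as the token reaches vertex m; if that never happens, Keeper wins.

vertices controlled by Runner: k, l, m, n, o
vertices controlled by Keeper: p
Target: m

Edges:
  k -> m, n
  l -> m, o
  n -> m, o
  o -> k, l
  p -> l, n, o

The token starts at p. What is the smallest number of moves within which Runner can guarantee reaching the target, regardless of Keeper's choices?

3

A0 = {m}
A1: add {k, l, n} — k (Runner) has k→m; l (Runner) has l→m; n (Runner) has n→m.
A2: add {o} — o (Runner) has o→k.
A3: add {p} — p (Keeper): all of {l, n, o} already in.
A3 = all vertices. Fixed point.
p enters the attractor at level 3, so Runner can force the target in 3 moves from there.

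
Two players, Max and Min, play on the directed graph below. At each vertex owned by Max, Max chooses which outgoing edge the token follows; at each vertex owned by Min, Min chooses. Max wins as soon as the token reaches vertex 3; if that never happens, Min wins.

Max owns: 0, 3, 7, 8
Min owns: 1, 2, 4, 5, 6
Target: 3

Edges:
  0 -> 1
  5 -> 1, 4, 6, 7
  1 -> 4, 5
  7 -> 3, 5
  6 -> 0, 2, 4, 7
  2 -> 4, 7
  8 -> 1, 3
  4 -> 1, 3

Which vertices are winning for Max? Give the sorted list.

A0 = {3}
A1: add {7, 8} — 7 (Max) has 7→3; 8 (Max) has 8→3.
A2 = A1; e.g. 0 (Max) has no edge into A1. Fixed point.
Max's winning region = {3, 7, 8}.

3, 7, 8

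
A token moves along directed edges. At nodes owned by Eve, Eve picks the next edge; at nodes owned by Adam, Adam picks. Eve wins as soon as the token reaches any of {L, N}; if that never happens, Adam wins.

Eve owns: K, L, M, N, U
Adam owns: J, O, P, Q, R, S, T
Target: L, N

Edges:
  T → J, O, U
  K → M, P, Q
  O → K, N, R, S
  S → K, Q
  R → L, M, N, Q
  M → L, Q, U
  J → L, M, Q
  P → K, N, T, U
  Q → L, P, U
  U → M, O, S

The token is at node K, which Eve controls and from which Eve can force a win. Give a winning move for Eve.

A0 = {L, N}
A1: add {M} — M (Eve) has M→L.
A2: add {K, U} — K (Eve) has K→M; U (Eve) has U→M.
A3 = A2; e.g. J (Adam) can still go to Q. Fixed point.
From K, successor M is in the attractor (rank 1); the other successors P, Q are not.

M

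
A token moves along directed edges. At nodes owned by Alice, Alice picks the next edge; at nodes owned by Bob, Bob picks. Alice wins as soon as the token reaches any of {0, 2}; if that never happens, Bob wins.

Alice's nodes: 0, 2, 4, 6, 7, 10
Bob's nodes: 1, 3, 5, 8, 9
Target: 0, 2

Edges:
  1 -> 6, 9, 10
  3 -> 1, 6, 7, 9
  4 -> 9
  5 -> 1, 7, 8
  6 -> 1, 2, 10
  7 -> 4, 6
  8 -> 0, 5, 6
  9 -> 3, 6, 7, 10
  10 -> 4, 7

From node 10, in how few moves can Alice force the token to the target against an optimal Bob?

A0 = {0, 2}
A1: add {6} — 6 (Alice) has 6→2.
A2: add {7} — 7 (Alice) has 7→6.
A3: add {10} — 10 (Alice) has 10→7.
A4 = A3; e.g. 1 (Bob) can still go to 9. Fixed point.
10 enters the attractor at level 3, so Alice can force the target in 3 moves from there.

3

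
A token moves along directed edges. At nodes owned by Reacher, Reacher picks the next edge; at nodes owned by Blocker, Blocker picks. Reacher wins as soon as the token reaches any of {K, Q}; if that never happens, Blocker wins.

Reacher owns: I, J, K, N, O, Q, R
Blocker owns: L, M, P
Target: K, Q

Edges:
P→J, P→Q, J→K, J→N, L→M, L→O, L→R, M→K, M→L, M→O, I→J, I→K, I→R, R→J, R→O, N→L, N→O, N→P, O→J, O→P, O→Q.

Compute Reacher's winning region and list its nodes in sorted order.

A0 = {K, Q}
A1: add {I, J, O} — I (Reacher) has I→K; J (Reacher) has J→K; O (Reacher) has O→Q.
A2: add {N, P, R} — N (Reacher) has N→O; P (Blocker): all of {J, Q} already in; R (Reacher) has R→J.
A3 = A2; e.g. L (Blocker) can still go to M. Fixed point.
Reacher's winning region = {I, J, K, N, O, P, Q, R}.

I, J, K, N, O, P, Q, R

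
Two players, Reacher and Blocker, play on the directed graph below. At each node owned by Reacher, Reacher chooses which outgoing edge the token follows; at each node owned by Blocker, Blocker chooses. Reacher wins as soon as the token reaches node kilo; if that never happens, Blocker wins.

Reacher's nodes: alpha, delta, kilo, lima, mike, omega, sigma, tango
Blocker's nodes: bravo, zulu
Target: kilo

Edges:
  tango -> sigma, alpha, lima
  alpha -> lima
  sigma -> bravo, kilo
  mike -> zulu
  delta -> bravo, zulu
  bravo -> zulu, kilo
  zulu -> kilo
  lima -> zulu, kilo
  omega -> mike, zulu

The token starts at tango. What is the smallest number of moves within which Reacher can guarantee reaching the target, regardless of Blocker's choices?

2

A0 = {kilo}
A1: add {lima, sigma, zulu} — sigma (Reacher) has sigma→kilo; lima (Reacher) has lima→kilo; zulu (Blocker): all of {kilo} already in.
A2: add {alpha, bravo, delta, mike, omega, tango} — omega (Reacher) has omega→zulu; delta (Reacher) has delta→zulu; tango (Reacher) has tango→sigma; mike (Reacher) has mike→zulu; alpha (Reacher) has alpha→lima; bravo (Blocker): all of {zulu, kilo} already in.
A2 = all vertices. Fixed point.
tango enters the attractor at level 2, so Reacher can force the target in 2 moves from there.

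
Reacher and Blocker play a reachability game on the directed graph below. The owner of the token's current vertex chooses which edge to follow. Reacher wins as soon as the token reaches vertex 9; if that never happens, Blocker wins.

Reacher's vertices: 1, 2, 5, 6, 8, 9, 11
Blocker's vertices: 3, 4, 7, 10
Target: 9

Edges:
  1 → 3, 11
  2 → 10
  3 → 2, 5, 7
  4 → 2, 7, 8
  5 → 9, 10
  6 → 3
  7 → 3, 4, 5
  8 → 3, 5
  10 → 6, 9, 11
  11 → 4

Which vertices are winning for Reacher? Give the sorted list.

5, 8, 9

A0 = {9}
A1: add {5} — 5 (Reacher) has 5→9.
A2: add {8} — 8 (Reacher) has 8→5.
A3 = A2; e.g. 1 (Reacher) has no edge into A2. Fixed point.
Reacher's winning region = {5, 8, 9}.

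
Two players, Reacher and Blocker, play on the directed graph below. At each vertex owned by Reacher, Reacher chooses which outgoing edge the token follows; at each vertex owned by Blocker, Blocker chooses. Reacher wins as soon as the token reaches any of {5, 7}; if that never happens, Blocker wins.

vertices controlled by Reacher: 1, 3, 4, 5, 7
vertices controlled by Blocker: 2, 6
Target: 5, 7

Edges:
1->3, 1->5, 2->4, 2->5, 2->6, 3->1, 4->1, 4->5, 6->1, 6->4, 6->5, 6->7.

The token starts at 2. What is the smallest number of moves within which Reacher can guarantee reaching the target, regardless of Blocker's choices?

3

A0 = {5, 7}
A1: add {1, 4} — 1 (Reacher) has 1→5; 4 (Reacher) has 4→5.
A2: add {3, 6} — 3 (Reacher) has 3→1; 6 (Blocker): all of {1, 4, 5, 7} already in.
A3: add {2} — 2 (Blocker): all of {4, 5, 6} already in.
A3 = all vertices. Fixed point.
2 enters the attractor at level 3, so Reacher can force the target in 3 moves from there.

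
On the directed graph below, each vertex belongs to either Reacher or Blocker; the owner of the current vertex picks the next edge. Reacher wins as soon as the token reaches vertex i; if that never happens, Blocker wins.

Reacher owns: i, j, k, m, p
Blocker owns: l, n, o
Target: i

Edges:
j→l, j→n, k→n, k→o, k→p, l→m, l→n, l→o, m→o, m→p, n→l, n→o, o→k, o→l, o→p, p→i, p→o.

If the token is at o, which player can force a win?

Blocker

A0 = {i}
A1: add {p} — p (Reacher) has p→i.
A2: add {k, m} — k (Reacher) has k→p; m (Reacher) has m→p.
A3 = A2; e.g. j (Reacher) has no edge into A2. Fixed point.
o never enters the attractor, so Blocker can avoid the target forever.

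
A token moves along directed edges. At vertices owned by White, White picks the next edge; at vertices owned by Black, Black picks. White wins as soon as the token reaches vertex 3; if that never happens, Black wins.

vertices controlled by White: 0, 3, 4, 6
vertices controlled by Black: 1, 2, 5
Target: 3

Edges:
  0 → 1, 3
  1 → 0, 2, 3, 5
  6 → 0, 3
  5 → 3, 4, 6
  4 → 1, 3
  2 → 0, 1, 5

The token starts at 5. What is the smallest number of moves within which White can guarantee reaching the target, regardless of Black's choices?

A0 = {3}
A1: add {0, 4, 6} — 0 (White) has 0→3; 4 (White) has 4→3; 6 (White) has 6→3.
A2: add {5} — 5 (Black): all of {3, 4, 6} already in.
A3 = A2; e.g. 1 (Black) can still go to 2. Fixed point.
5 enters the attractor at level 2, so White can force the target in 2 moves from there.

2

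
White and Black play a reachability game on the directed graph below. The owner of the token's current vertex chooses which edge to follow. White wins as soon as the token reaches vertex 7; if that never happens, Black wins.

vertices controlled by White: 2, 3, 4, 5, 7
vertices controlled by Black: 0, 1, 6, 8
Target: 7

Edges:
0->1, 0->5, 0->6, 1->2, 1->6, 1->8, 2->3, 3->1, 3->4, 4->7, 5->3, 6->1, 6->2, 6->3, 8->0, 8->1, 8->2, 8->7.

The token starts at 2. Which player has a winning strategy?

A0 = {7}
A1: add {4} — 4 (White) has 4→7.
A2: add {3} — 3 (White) has 3→4.
A3: add {2, 5} — 2 (White) has 2→3; 5 (White) has 5→3.
A4 = A3; e.g. 0 (Black) can still go to 1. Fixed point.
2 ∈ A3, so White can force the target.

White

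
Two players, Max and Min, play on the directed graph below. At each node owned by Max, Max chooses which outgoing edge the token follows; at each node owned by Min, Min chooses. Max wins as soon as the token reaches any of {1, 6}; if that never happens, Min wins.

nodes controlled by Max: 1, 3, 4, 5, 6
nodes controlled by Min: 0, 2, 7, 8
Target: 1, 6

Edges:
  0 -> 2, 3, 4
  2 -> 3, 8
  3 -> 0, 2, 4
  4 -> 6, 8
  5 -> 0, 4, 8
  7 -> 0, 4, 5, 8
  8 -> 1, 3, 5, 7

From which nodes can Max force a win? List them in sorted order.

1, 3, 4, 5, 6

A0 = {1, 6}
A1: add {4} — 4 (Max) has 4→6.
A2: add {3, 5} — 3 (Max) has 3→4; 5 (Max) has 5→4.
A3 = A2; e.g. 0 (Min) can still go to 2. Fixed point.
Max's winning region = {1, 3, 4, 5, 6}.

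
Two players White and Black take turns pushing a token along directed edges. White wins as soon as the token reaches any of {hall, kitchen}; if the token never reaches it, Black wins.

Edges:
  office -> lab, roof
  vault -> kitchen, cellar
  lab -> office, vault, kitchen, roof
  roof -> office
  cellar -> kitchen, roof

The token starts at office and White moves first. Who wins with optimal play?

Track states (vertex, player-to-move).
A0 = {(kitchen,White), (kitchen,Black), (hall,White), (hall,Black)}
A1: add {(vault,White), (lab,White), (cellar,White)}.
A2: add {(vault,Black)}.
A3 = A2; e.g. (office,White) stays out. (office,White) never enters ⇒ Black avoids the target.

Black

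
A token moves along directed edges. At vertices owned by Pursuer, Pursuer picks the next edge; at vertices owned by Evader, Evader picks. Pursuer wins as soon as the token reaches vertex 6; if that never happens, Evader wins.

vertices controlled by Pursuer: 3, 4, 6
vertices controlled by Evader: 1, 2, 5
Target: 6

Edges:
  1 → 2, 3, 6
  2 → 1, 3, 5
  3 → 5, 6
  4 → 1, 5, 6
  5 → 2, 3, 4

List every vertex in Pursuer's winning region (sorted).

3, 4, 6

A0 = {6}
A1: add {3, 4} — 3 (Pursuer) has 3→6; 4 (Pursuer) has 4→6.
A2 = A1; e.g. 1 (Evader) can still go to 2. Fixed point.
Pursuer's winning region = {3, 4, 6}.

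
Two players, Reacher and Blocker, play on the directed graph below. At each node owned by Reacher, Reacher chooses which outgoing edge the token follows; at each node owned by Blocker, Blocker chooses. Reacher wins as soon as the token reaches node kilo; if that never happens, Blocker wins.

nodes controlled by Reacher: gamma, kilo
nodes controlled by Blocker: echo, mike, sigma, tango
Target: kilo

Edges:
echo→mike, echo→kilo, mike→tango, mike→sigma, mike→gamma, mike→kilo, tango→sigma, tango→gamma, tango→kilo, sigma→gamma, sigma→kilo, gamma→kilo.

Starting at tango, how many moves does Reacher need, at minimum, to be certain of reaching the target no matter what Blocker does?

A0 = {kilo}
A1: add {gamma} — gamma (Reacher) has gamma→kilo.
A2: add {sigma} — sigma (Blocker): all of {gamma, kilo} already in.
A3: add {tango} — tango (Blocker): all of {sigma, gamma, kilo} already in.
tango enters the attractor at level 3, so Reacher can force the target in 3 moves from there.

3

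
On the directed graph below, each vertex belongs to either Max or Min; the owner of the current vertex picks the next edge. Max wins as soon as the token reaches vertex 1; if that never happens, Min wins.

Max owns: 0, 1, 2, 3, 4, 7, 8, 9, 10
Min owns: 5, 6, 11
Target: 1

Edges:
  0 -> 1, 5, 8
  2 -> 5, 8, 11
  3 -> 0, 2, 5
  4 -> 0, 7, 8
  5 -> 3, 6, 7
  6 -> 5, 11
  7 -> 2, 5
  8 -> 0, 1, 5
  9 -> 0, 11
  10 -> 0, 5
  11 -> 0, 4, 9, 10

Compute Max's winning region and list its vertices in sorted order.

A0 = {1}
A1: add {0, 8} — 0 (Max) has 0→1; 8 (Max) has 8→1.
A2: add {2, 3, 4, 9, 10} — 2 (Max) has 2→8; 3 (Max) has 3→0; 4 (Max) has 4→0; 9 (Max) has 9→0; 10 (Max) has 10→0.
A3: add {7, 11} — 7 (Max) has 7→2; 11 (Min): all of {0, 4, 9, 10} already in.
A4 = A3; e.g. 5 (Min) can still go to 6. Fixed point.
Max's winning region = {0, 1, 2, 3, 4, 7, 8, 9, 10, 11}.

0, 1, 2, 3, 4, 7, 8, 9, 10, 11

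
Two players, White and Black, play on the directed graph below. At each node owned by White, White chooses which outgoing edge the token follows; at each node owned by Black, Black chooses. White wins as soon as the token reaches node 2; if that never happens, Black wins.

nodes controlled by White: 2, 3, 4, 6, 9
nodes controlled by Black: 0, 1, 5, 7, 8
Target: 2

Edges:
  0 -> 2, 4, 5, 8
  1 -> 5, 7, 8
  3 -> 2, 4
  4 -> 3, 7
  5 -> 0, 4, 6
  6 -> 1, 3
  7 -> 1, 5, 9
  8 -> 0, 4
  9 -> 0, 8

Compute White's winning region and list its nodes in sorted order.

A0 = {2}
A1: add {3} — 3 (White) has 3→2.
A2: add {4, 6} — 4 (White) has 4→3; 6 (White) has 6→3.
A3 = A2; e.g. 0 (Black) can still go to 5. Fixed point.
White's winning region = {2, 3, 4, 6}.

2, 3, 4, 6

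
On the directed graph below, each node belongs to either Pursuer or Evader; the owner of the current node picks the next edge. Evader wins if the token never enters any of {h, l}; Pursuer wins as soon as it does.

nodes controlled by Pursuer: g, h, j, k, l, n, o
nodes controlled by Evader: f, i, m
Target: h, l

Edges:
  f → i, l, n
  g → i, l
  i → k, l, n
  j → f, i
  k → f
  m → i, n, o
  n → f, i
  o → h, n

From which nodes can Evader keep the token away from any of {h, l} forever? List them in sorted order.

A0 = {h, l}
A1: add {g, o} — g (Pursuer) has g→l; o (Pursuer) has o→h.
A2 = A1; e.g. f (Evader) can still go to i. Fixed point.
Pursuer's attractor = {g, h, l, o}; Evader avoids the target exactly from the complement.

f, i, j, k, m, n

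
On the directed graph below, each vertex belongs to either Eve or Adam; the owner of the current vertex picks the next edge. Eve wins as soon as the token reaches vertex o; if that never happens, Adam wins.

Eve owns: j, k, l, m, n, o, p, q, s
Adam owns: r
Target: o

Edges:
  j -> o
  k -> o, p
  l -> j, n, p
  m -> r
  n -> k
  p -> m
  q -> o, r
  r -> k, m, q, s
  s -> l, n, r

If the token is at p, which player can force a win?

A0 = {o}
A1: add {j, k, q} — j (Eve) has j→o; k (Eve) has k→o; q (Eve) has q→o.
A2: add {l, n} — l (Eve) has l→j; n (Eve) has n→k.
A3: add {s} — s (Eve) has s→l.
A4 = A3; e.g. m (Eve) has no edge into A3. Fixed point.
p never enters the attractor, so Adam can avoid the target forever.

Adam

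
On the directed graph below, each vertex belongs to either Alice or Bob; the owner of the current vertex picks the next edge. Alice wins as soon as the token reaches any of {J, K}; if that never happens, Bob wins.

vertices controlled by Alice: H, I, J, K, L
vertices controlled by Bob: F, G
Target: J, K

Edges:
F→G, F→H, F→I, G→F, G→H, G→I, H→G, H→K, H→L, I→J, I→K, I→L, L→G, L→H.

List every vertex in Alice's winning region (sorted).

A0 = {J, K}
A1: add {H, I} — H (Alice) has H→K; I (Alice) has I→J.
A2: add {L} — L (Alice) has L→H.
A3 = A2; e.g. F (Bob) can still go to G. Fixed point.
Alice's winning region = {H, I, J, K, L}.

H, I, J, K, L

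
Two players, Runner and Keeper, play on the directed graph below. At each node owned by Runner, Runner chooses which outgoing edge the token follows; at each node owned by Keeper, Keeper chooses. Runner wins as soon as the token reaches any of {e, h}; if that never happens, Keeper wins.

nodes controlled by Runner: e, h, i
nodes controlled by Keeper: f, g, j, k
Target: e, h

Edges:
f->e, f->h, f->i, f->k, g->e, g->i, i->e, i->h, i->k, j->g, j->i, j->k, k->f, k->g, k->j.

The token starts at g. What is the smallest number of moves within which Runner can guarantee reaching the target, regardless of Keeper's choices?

A0 = {e, h}
A1: add {i} — i (Runner) has i→e.
A2: add {g} — g (Keeper): all of {e, i} already in.
A3 = A2; e.g. f (Keeper) can still go to k. Fixed point.
g enters the attractor at level 2, so Runner can force the target in 2 moves from there.

2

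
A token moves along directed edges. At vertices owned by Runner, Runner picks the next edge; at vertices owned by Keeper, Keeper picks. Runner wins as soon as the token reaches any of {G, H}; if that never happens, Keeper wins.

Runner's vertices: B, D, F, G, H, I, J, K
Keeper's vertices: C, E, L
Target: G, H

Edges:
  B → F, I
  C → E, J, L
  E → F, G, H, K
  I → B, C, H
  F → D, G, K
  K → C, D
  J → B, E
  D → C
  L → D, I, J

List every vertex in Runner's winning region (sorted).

B, F, G, H, I, J

A0 = {G, H}
A1: add {F, I} — F (Runner) has F→G; I (Runner) has I→H.
A2: add {B} — B (Runner) has B→F.
A3: add {J} — J (Runner) has J→B.
A4 = A3; e.g. C (Keeper) can still go to E. Fixed point.
Runner's winning region = {B, F, G, H, I, J}.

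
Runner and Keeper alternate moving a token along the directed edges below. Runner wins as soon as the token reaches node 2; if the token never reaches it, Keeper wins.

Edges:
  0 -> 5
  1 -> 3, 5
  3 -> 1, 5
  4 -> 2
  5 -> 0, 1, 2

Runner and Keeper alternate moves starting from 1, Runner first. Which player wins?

Keeper

Track states (vertex, player-to-move).
A0 = {(2,Runner), (2,Keeper)}
A1: add {(4,Runner), (4,Keeper), (5,Runner)}.
A2: add {(0,Keeper)}.
A3 = A2; e.g. (0,Runner) stays out. (1,Runner) never enters ⇒ Keeper avoids the target.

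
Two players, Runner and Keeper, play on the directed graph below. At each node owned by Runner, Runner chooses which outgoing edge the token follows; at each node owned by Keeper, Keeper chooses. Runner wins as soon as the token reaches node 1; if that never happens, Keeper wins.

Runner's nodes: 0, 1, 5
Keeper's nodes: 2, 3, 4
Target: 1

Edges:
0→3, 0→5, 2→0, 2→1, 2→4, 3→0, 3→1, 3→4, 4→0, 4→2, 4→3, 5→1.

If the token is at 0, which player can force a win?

A0 = {1}
A1: add {5} — 5 (Runner) has 5→1.
A2: add {0} — 0 (Runner) has 0→5.
A3 = A2; e.g. 2 (Keeper) can still go to 4. Fixed point.
0 ∈ A2, so Runner can force the target.

Runner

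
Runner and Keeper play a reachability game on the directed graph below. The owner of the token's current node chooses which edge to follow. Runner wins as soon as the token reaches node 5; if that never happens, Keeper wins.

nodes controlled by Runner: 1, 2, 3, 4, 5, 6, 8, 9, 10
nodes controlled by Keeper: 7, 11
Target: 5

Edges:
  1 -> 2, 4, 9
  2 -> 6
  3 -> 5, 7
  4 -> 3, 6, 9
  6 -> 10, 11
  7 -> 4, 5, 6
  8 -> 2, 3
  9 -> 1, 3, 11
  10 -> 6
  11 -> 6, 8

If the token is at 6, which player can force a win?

Keeper

A0 = {5}
A1: add {3} — 3 (Runner) has 3→5.
A2: add {4, 8, 9} — 4 (Runner) has 4→3; 8 (Runner) has 8→3; 9 (Runner) has 9→3.
A3: add {1} — 1 (Runner) has 1→4.
A4 = A3; e.g. 2 (Runner) has no edge into A3. Fixed point.
6 never enters the attractor, so Keeper can avoid the target forever.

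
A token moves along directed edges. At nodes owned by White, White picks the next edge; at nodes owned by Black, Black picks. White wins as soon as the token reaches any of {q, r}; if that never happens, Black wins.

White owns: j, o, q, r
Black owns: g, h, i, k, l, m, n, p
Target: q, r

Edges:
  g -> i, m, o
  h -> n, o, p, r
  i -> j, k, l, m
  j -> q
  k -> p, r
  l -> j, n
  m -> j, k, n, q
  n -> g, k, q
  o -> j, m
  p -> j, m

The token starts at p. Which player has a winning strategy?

A0 = {q, r}
A1: add {j} — j (White) has j→q.
A2: add {o} — o (White) has o→j.
A3 = A2; e.g. g (Black) can still go to i. Fixed point.
p never enters the attractor, so Black can avoid the target forever.

Black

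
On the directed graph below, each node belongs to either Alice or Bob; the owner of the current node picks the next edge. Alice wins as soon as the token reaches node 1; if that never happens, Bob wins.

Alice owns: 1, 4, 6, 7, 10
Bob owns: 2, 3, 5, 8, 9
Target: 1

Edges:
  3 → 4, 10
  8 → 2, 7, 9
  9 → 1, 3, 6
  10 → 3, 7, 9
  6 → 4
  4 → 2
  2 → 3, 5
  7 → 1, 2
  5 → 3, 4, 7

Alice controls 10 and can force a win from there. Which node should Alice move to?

A0 = {1}
A1: add {7} — 7 (Alice) has 7→1.
A2: add {10} — 10 (Alice) has 10→7.
A3 = A2; e.g. 2 (Bob) can still go to 3. Fixed point.
From 10, successor 7 is in the attractor (rank 1); the other successors 3, 9 are not.

7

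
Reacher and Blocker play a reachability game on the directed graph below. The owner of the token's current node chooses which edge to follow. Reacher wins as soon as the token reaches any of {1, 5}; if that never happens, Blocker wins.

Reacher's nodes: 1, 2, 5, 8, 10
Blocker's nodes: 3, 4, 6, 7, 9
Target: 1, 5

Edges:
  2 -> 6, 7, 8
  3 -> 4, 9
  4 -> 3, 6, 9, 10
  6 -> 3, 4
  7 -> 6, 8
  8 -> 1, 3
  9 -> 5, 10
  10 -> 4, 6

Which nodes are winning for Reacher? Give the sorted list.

A0 = {1, 5}
A1: add {8} — 8 (Reacher) has 8→1.
A2: add {2} — 2 (Reacher) has 2→8.
A3 = A2; e.g. 3 (Blocker) can still go to 4. Fixed point.
Reacher's winning region = {1, 2, 5, 8}.

1, 2, 5, 8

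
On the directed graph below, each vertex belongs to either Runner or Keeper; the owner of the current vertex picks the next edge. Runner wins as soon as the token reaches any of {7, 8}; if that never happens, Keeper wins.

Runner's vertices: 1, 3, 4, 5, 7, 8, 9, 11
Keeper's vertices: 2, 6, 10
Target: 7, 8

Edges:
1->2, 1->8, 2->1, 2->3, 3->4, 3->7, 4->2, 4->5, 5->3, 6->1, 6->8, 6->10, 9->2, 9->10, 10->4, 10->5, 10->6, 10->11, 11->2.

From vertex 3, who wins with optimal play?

Runner

A0 = {7, 8}
A1: add {1, 3} — 1 (Runner) has 1→8; 3 (Runner) has 3→7.
3 ∈ A1, so Runner can force the target.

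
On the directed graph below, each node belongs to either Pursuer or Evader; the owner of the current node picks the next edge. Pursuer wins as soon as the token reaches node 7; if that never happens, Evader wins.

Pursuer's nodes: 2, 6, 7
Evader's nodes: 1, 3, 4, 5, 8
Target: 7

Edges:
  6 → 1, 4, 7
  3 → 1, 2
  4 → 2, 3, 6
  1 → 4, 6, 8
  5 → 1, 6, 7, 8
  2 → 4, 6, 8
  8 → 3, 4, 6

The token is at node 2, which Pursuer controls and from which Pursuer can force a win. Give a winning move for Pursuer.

6

A0 = {7}
A1: add {6} — 6 (Pursuer) has 6→7.
A2: add {2} — 2 (Pursuer) has 2→6.
A3 = A2; e.g. 1 (Evader) can still go to 4. Fixed point.
From 2, successor 6 is in the attractor (rank 1); the other successors 4, 8 are not.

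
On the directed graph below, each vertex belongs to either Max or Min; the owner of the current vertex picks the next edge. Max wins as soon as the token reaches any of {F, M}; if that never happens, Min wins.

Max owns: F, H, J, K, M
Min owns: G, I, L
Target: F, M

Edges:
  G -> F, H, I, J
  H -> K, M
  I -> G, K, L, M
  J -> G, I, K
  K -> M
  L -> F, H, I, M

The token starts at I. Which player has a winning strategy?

Min

A0 = {F, M}
A1: add {H, K} — H (Max) has H→M; K (Max) has K→M.
A2: add {J} — J (Max) has J→K.
A3 = A2; e.g. G (Min) can still go to I. Fixed point.
I never enters the attractor, so Min can avoid the target forever.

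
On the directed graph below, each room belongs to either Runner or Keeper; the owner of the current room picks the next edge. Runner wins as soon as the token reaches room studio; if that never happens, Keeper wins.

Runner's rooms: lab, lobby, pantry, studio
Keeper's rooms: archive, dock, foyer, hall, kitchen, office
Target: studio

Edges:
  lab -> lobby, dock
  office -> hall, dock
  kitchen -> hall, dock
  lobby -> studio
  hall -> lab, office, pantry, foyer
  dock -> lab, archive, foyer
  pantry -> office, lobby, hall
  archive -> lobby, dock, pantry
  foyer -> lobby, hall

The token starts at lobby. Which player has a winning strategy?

Runner

A0 = {studio}
A1: add {lobby} — lobby (Runner) has lobby→studio.
lobby ∈ A1, so Runner can force the target.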